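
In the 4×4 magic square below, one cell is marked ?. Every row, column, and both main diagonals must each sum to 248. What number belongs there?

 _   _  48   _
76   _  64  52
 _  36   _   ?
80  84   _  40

Row 2 must total 248; the given cells sum to 192, so (2,2) = 56.
Row 4 needs 248; the known cells sum to 204, so (4,3) = 44.
Column 2: 56 + 36 + 84 + ? = 248, so (1,2) = 72.
The remaining cell in column 3 is (3,3) = 248 − 156 = 92.
Using main diagonal: 56 + 92 + 40 + ? → (1,1) = 248 − 188 = 60.
Anti-diagonal needs 248; the known cells sum to 180, so (1,4) = 68.
Column 1 needs 248; the known cells sum to 216, so (3,1) = 32.
Column 4: 68 + 52 + 40 + ? = 248, so (3,4) = 88.

88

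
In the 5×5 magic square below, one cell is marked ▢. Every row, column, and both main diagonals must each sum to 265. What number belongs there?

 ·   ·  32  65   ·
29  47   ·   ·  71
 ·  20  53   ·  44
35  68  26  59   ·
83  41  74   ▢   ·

17

Row 4: 35 + 68 + 26 + 59 + ? = 265, so (4,5) = 77.
Column 2 must total 265; the given cells sum to 176, so (1,2) = 89.
Column 3 needs 265; the known cells sum to 185, so (2,3) = 80.
Row 2 must total 265; the given cells sum to 227, so (2,4) = 38.
Anti-diagonal must total 265; the given cells sum to 242, so (1,5) = 23.
From row 1, 265 − (89 + 32 + 65 + 23) gives (1,1) = 56.
Column 1 must total 265; the given cells sum to 203, so (3,1) = 62.
The remaining cell in column 5 is (5,5) = 265 − 215 = 50.
Row 3 needs 265; the known cells sum to 179, so (3,4) = 86.
From row 5, 265 − (83 + 41 + 74 + 50) gives (5,4) = 17.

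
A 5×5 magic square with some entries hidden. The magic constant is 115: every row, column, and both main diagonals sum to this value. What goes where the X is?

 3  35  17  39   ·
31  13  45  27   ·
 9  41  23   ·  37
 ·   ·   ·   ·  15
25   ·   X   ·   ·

From row 1, 115 − (3 + 35 + 17 + 39) gives (1,5) = 21.
Row 2: 31 + 13 + 45 + 27 + ? = 115, so (2,5) = -1.
Row 3 needs 115; the known cells sum to 110, so (3,4) = 5.
From column 1, 115 − (3 + 31 + 9 + 25) gives (4,1) = 47.
The remaining cell in column 5 is (5,5) = 115 − 72 = 43.
Using main diagonal: 3 + 13 + 23 + 43 + ? → (4,4) = 115 − 82 = 33.
The remaining cell in anti-diagonal is (4,2) = 115 − 96 = 19.
The remaining cell in row 4 is (4,3) = 115 − 114 = 1.
Column 2 must total 115; the given cells sum to 108, so (5,2) = 7.
From column 3, 115 − (17 + 45 + 23 + 1) gives (5,3) = 29.

29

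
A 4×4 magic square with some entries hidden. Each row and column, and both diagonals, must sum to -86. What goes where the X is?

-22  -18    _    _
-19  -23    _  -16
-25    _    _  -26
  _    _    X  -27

-15

Row 2 must total -86; the given cells sum to -58, so (2,3) = -28.
Column 1 must total -86; the given cells sum to -66, so (4,1) = -20.
Using column 4: -16 + (-26) + (-27) + ? → (1,4) = -86 − (-69) = -17.
From main diagonal, -86 − (-22 + (-23) + (-27)) gives (3,3) = -14.
The remaining cell in anti-diagonal is (3,2) = -86 − (-65) = -21.
Row 1 needs -86; the known cells sum to -57, so (1,3) = -29.
Using column 2: -18 + (-23) + (-21) + ? → (4,2) = -86 − (-62) = -24.
From column 3, -86 − (-29 + (-28) + (-14)) gives (4,3) = -15.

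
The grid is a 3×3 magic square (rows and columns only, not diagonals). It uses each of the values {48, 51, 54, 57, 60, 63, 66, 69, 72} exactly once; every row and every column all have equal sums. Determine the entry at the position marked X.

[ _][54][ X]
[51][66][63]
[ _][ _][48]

69

The 9 entries sum to 540, so each line sums to 540/3 = 180.
Column 2: 54 + 66 + ? = 180, so (3,2) = 60.
Column 3 needs 180; the known cells sum to 111, so (1,3) = 69.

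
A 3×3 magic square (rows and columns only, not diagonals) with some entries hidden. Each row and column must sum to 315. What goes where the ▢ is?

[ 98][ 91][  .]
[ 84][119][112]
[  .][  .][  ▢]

77

Using row 1: 98 + 91 + ? → (1,3) = 315 − 189 = 126.
Using column 1: 98 + 84 + ? → (3,1) = 315 − 182 = 133.
The remaining cell in column 2 is (3,2) = 315 − 210 = 105.
Using column 3: 126 + 112 + ? → (3,3) = 315 − 238 = 77.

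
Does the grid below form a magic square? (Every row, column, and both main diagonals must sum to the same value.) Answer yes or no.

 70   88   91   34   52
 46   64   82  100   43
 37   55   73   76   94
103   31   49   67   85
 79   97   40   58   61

Row 1: 70 + 88 + 91 + 34 + 52 = 335.
Row 2: 46 + 64 + 82 + 100 + 43 = 335.
Row 3: 37 + 55 + 73 + 76 + 94 = 335.
Row 4: 103 + 31 + 49 + 67 + 85 = 335.
Row 5: 79 + 97 + 40 + 58 + 61 = 335.
Column 1: 70 + 46 + 37 + 103 + 79 = 335.
Column 2: 88 + 64 + 55 + 31 + 97 = 335.
Column 3: 91 + 82 + 73 + 49 + 40 = 335.
Column 4: 34 + 100 + 76 + 67 + 58 = 335.
Column 5: 52 + 43 + 94 + 85 + 61 = 335.
Main diagonal: 70 + 64 + 73 + 67 + 61 = 335.
Anti-diagonal: 52 + 100 + 73 + 31 + 79 = 335.
All lines sum to 335.

Yes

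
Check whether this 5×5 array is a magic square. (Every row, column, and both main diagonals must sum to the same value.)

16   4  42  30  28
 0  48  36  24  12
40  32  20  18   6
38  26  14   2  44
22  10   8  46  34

No — column 1 sums to 116 but column 2 sums to 120.

Row 1: 16 + 4 + 42 + 30 + 28 = 120.
Row 2: 0 + 48 + 36 + 24 + 12 = 120.
Row 3: 40 + 32 + 20 + 18 + 6 = 116.
Row 4: 38 + 26 + 14 + 2 + 44 = 124.
Row 5: 22 + 10 + 8 + 46 + 34 = 120.
Column 1: 16 + 0 + 40 + 38 + 22 = 116.
Column 2: 4 + 48 + 32 + 26 + 10 = 120.
Column 3: 42 + 36 + 20 + 14 + 8 = 120.
Column 4: 30 + 24 + 18 + 2 + 46 = 120.
Column 5: 28 + 12 + 6 + 44 + 34 = 124.
Main diagonal: 16 + 48 + 20 + 2 + 34 = 120.
Anti-diagonal: 28 + 24 + 20 + 26 + 22 = 120.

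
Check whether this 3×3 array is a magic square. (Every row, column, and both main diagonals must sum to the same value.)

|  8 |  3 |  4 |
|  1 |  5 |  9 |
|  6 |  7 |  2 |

Row 1: 8 + 3 + 4 = 15.
Row 2: 1 + 5 + 9 = 15.
Row 3: 6 + 7 + 2 = 15.
Column 1: 8 + 1 + 6 = 15.
Column 2: 3 + 5 + 7 = 15.
Column 3: 4 + 9 + 2 = 15.
Main diagonal: 8 + 5 + 2 = 15.
Anti-diagonal: 4 + 5 + 6 = 15.
All lines sum to 15.

Yes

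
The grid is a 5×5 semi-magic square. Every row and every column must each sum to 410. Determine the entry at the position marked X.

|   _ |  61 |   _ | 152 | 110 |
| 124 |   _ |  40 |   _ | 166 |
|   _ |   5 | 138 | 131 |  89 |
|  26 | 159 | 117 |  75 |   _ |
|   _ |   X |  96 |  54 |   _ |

103

The remaining cell in row 3 is (3,1) = 410 − 363 = 47.
Row 4 must total 410; the given cells sum to 377, so (4,5) = 33.
Using column 3: 40 + 138 + 117 + 96 + ? → (1,3) = 410 − 391 = 19.
From column 4, 410 − (152 + 131 + 75 + 54) gives (2,4) = -2.
Column 5: 110 + 166 + 89 + 33 + ? = 410, so (5,5) = 12.
Row 1: 61 + 19 + 152 + 110 + ? = 410, so (1,1) = 68.
Row 2 must total 410; the given cells sum to 328, so (2,2) = 82.
The remaining cell in column 1 is (5,1) = 410 − 265 = 145.
Using column 2: 61 + 82 + 5 + 159 + ? → (5,2) = 410 − 307 = 103.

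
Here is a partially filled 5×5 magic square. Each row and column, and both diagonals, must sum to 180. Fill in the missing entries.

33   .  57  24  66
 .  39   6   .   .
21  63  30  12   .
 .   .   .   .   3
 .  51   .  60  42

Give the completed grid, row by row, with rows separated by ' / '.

33 0 57 24 66 / 72 39 6 48 15 / 21 63 30 12 54 / 45 27 69 36 3 / 9 51 18 60 42

Using row 1: 33 + 57 + 24 + 66 + ? → (1,2) = 180 − 180 = 0.
The remaining cell in row 3 is (3,5) = 180 − 126 = 54.
Column 2: 0 + 39 + 63 + 51 + ? = 180, so (4,2) = 27.
Column 5 must total 180; the given cells sum to 165, so (2,5) = 15.
Main diagonal: 33 + 39 + 30 + 42 + ? = 180, so (4,4) = 36.
Column 4 needs 180; the known cells sum to 132, so (2,4) = 48.
From anti-diagonal, 180 − (66 + 48 + 30 + 27) gives (5,1) = 9.
Using row 2: 39 + 6 + 48 + 15 + ? → (2,1) = 180 − 108 = 72.
Using row 5: 9 + 51 + 60 + 42 + ? → (5,3) = 180 − 162 = 18.
Column 1 must total 180; the given cells sum to 135, so (4,1) = 45.
Column 3 needs 180; the known cells sum to 111, so (4,3) = 69.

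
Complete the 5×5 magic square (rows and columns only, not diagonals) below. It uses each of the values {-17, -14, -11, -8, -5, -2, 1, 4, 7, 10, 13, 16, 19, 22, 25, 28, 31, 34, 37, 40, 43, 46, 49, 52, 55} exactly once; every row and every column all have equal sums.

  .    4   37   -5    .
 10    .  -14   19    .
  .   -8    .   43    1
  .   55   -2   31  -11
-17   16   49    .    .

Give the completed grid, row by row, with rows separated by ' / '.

The 25 entries sum to 475, so each line sums to 475/5 = 95.
Row 4 must total 95; the given cells sum to 73, so (4,1) = 22.
From column 2, 95 − (4 + (-8) + 55 + 16) gives (2,2) = 28.
Column 3: 37 + (-14) + (-2) + 49 + ? = 95, so (3,3) = 25.
Column 4 must total 95; the given cells sum to 88, so (5,4) = 7.
Using row 2: 10 + 28 + (-14) + 19 + ? → (2,5) = 95 − 43 = 52.
From row 3, 95 − (-8 + 25 + 43 + 1) gives (3,1) = 34.
Using row 5: -17 + 16 + 49 + 7 + ? → (5,5) = 95 − 55 = 40.
Column 1: 10 + 34 + 22 + (-17) + ? = 95, so (1,1) = 46.
Using column 5: 52 + 1 + (-11) + 40 + ? → (1,5) = 95 − 82 = 13.

46 4 37 -5 13 / 10 28 -14 19 52 / 34 -8 25 43 1 / 22 55 -2 31 -11 / -17 16 49 7 40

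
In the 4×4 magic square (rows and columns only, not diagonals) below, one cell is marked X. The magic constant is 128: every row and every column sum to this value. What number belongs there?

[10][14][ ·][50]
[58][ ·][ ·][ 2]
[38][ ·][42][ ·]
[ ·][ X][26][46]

34

Using row 1: 10 + 14 + 50 + ? → (1,3) = 128 − 74 = 54.
Column 1: 10 + 58 + 38 + ? = 128, so (4,1) = 22.
Column 3 must total 128; the given cells sum to 122, so (2,3) = 6.
Using column 4: 50 + 2 + 46 + ? → (3,4) = 128 − 98 = 30.
Using row 2: 58 + 6 + 2 + ? → (2,2) = 128 − 66 = 62.
The remaining cell in row 3 is (3,2) = 128 − 110 = 18.
Using row 4: 22 + 26 + 46 + ? → (4,2) = 128 − 94 = 34.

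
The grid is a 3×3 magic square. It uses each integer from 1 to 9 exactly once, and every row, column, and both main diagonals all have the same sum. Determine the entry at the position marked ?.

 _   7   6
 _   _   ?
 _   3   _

1

The entries are 1 through 9, which sum to 45, so each line sums to 45/3 = 15.
The remaining cell in row 1 is (1,1) = 15 − 13 = 2.
Using column 2: 7 + 3 + ? → (2,2) = 15 − 10 = 5.
From main diagonal, 15 − (2 + 5) gives (3,3) = 8.
Anti-diagonal: 6 + 5 + ? = 15, so (3,1) = 4.
Using column 1: 2 + 4 + ? → (2,1) = 15 − 6 = 9.
Column 3 must total 15; the given cells sum to 14, so (2,3) = 1.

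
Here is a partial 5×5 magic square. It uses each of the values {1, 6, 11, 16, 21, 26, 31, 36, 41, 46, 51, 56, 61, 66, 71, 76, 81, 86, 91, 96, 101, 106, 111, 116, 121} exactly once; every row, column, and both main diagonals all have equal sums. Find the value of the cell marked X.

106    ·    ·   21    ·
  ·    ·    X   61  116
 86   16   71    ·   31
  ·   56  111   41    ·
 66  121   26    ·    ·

The 25 entries sum to 1525, so each line sums to 1525/5 = 305.
Row 3 must total 305; the given cells sum to 204, so (3,4) = 101.
From column 4, 305 − (21 + 61 + 101 + 41) gives (5,4) = 81.
Using anti-diagonal: 61 + 71 + 56 + 66 + ? → (1,5) = 305 − 254 = 51.
Row 5 needs 305; the known cells sum to 294, so (5,5) = 11.
The remaining cell in column 5 is (4,5) = 305 − 209 = 96.
Main diagonal must total 305; the given cells sum to 229, so (2,2) = 76.
Using row 4: 56 + 111 + 41 + 96 + ? → (4,1) = 305 − 304 = 1.
From column 1, 305 − (106 + 86 + 1 + 66) gives (2,1) = 46.
The remaining cell in column 2 is (1,2) = 305 − 269 = 36.
Row 1 needs 305; the known cells sum to 214, so (1,3) = 91.
The remaining cell in row 2 is (2,3) = 305 − 299 = 6.

6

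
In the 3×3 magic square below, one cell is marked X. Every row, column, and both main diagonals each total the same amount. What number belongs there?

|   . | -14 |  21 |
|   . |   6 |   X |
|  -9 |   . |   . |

Anti-diagonal is complete and sums to 18; that is the magic constant.
Row 1: -14 + 21 + ? = 18, so (1,1) = 11.
The remaining cell in column 1 is (2,1) = 18 − 2 = 16.
Column 2 needs 18; the known cells sum to -8, so (3,2) = 26.
Main diagonal: 11 + 6 + ? = 18, so (3,3) = 1.
Row 2: 16 + 6 + ? = 18, so (2,3) = -4.

-4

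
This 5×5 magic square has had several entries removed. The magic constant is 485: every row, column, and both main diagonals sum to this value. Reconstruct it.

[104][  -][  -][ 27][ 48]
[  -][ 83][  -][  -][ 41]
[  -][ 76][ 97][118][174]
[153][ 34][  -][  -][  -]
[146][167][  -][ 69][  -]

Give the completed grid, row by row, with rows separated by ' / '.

The remaining cell in row 3 is (3,1) = 485 − 465 = 20.
From column 1, 485 − (104 + 20 + 153 + 146) gives (2,1) = 62.
Using column 2: 83 + 76 + 34 + 167 + ? → (1,2) = 485 − 360 = 125.
Anti-diagonal must total 485; the given cells sum to 325, so (2,4) = 160.
Row 1: 104 + 125 + 27 + 48 + ? = 485, so (1,3) = 181.
Row 2 must total 485; the given cells sum to 346, so (2,3) = 139.
Column 4: 27 + 160 + 118 + 69 + ? = 485, so (4,4) = 111.
Main diagonal must total 485; the given cells sum to 395, so (5,5) = 90.
Row 5 needs 485; the known cells sum to 472, so (5,3) = 13.
Using column 3: 181 + 139 + 97 + 13 + ? → (4,3) = 485 − 430 = 55.
From column 5, 485 − (48 + 41 + 174 + 90) gives (4,5) = 132.

104 125 181 27 48 / 62 83 139 160 41 / 20 76 97 118 174 / 153 34 55 111 132 / 146 167 13 69 90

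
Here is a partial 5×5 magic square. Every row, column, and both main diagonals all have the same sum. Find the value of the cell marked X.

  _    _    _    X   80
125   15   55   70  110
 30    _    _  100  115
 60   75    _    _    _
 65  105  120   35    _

Row 2 is complete and sums to 375; that is the magic constant.
Row 5 must total 375; the given cells sum to 325, so (5,5) = 50.
The remaining cell in column 1 is (1,1) = 375 − 280 = 95.
Column 5 must total 375; the given cells sum to 355, so (4,5) = 20.
Using anti-diagonal: 80 + 70 + 75 + 65 + ? → (3,3) = 375 − 290 = 85.
Row 3 must total 375; the given cells sum to 330, so (3,2) = 45.
Using column 2: 15 + 45 + 75 + 105 + ? → (1,2) = 375 − 240 = 135.
Main diagonal: 95 + 15 + 85 + 50 + ? = 375, so (4,4) = 130.
Row 4 must total 375; the given cells sum to 285, so (4,3) = 90.
Column 3: 55 + 85 + 90 + 120 + ? = 375, so (1,3) = 25.
The remaining cell in column 4 is (1,4) = 375 − 335 = 40.

40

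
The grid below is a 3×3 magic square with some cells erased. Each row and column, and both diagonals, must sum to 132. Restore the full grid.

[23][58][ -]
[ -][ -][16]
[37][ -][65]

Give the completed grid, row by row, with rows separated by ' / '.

23 58 51 / 72 44 16 / 37 30 65

The remaining cell in row 1 is (1,3) = 132 − 81 = 51.
Row 3: 37 + 65 + ? = 132, so (3,2) = 30.
Column 1 needs 132; the known cells sum to 60, so (2,1) = 72.
Column 2: 58 + 30 + ? = 132, so (2,2) = 44.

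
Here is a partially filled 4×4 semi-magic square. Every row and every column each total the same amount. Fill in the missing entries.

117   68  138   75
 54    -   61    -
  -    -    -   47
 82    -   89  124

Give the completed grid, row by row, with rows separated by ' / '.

Row 1 is already complete: 117 + 68 + 138 + 75 = 398, so that is the magic constant.
From row 4, 398 − (82 + 89 + 124) gives (4,2) = 103.
The remaining cell in column 1 is (3,1) = 398 − 253 = 145.
Column 3 needs 398; the known cells sum to 288, so (3,3) = 110.
The remaining cell in column 4 is (2,4) = 398 − 246 = 152.
From row 2, 398 − (54 + 61 + 152) gives (2,2) = 131.
Row 3 must total 398; the given cells sum to 302, so (3,2) = 96.

117 68 138 75 / 54 131 61 152 / 145 96 110 47 / 82 103 89 124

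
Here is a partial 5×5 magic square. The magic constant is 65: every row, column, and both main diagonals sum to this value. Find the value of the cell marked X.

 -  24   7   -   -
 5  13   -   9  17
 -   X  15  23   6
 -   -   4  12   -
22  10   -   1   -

2

From row 2, 65 − (5 + 13 + 9 + 17) gives (2,3) = 21.
From column 3, 65 − (7 + 21 + 15 + 4) gives (5,3) = 18.
Column 4: 9 + 23 + 12 + 1 + ? = 65, so (1,4) = 20.
Row 5 must total 65; the given cells sum to 51, so (5,5) = 14.
From main diagonal, 65 − (13 + 15 + 12 + 14) gives (1,1) = 11.
Using row 1: 11 + 24 + 7 + 20 + ? → (1,5) = 65 − 62 = 3.
From column 5, 65 − (3 + 17 + 6 + 14) gives (4,5) = 25.
Anti-diagonal: 3 + 9 + 15 + 22 + ? = 65, so (4,2) = 16.
From row 4, 65 − (16 + 4 + 12 + 25) gives (4,1) = 8.
Using column 1: 11 + 5 + 8 + 22 + ? → (3,1) = 65 − 46 = 19.
From column 2, 65 − (24 + 13 + 16 + 10) gives (3,2) = 2.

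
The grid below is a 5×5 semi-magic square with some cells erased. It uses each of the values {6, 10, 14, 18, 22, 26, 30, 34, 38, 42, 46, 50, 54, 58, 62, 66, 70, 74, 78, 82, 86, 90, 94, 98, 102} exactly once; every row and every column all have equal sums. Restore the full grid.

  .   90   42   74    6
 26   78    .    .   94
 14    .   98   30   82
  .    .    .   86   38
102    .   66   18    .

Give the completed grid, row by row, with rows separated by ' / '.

58 90 42 74 6 / 26 78 10 62 94 / 14 46 98 30 82 / 70 22 54 86 38 / 102 34 66 18 50

The 25 entries sum to 1350, so each line sums to 1350/5 = 270.
From row 1, 270 − (90 + 42 + 74 + 6) gives (1,1) = 58.
Row 3 must total 270; the given cells sum to 224, so (3,2) = 46.
From column 1, 270 − (58 + 26 + 14 + 102) gives (4,1) = 70.
Column 4 needs 270; the known cells sum to 208, so (2,4) = 62.
Using column 5: 6 + 94 + 82 + 38 + ? → (5,5) = 270 − 220 = 50.
Row 2 must total 270; the given cells sum to 260, so (2,3) = 10.
Row 5 must total 270; the given cells sum to 236, so (5,2) = 34.
Using column 2: 90 + 78 + 46 + 34 + ? → (4,2) = 270 − 248 = 22.
The remaining cell in column 3 is (4,3) = 270 − 216 = 54.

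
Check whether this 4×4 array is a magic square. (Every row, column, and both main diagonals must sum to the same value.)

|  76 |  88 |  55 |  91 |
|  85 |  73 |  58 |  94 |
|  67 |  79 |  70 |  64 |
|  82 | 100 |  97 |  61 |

Row 1: 76 + 88 + 55 + 91 = 310.
Row 2: 85 + 73 + 58 + 94 = 310.
Row 3: 67 + 79 + 70 + 64 = 280.
Row 4: 82 + 100 + 97 + 61 = 340.
Column 1: 76 + 85 + 67 + 82 = 310.
Column 2: 88 + 73 + 79 + 100 = 340.
Column 3: 55 + 58 + 70 + 97 = 280.
Column 4: 91 + 94 + 64 + 61 = 310.
Main diagonal: 76 + 73 + 70 + 61 = 280.
Anti-diagonal: 91 + 58 + 79 + 82 = 310.

No — row 3 sums to 280 but row 2 sums to 310.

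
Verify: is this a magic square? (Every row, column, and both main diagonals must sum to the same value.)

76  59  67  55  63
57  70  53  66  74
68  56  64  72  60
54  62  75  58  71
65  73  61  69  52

Yes

Row 1: 76 + 59 + 67 + 55 + 63 = 320.
Row 2: 57 + 70 + 53 + 66 + 74 = 320.
Row 3: 68 + 56 + 64 + 72 + 60 = 320.
Row 4: 54 + 62 + 75 + 58 + 71 = 320.
Row 5: 65 + 73 + 61 + 69 + 52 = 320.
Column 1: 76 + 57 + 68 + 54 + 65 = 320.
Column 2: 59 + 70 + 56 + 62 + 73 = 320.
Column 3: 67 + 53 + 64 + 75 + 61 = 320.
Column 4: 55 + 66 + 72 + 58 + 69 = 320.
Column 5: 63 + 74 + 60 + 71 + 52 = 320.
Main diagonal: 76 + 70 + 64 + 58 + 52 = 320.
Anti-diagonal: 63 + 66 + 64 + 62 + 65 = 320.
All lines sum to 320.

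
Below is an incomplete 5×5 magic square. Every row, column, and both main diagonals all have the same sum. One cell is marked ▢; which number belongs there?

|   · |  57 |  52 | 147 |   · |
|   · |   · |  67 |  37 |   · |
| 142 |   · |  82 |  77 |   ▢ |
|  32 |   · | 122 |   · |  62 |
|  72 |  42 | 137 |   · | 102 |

Column 3 is complete and sums to 460; that is the magic constant.
Using row 5: 72 + 42 + 137 + 102 + ? → (5,4) = 460 − 353 = 107.
Using column 4: 147 + 37 + 77 + 107 + ? → (4,4) = 460 − 368 = 92.
From row 4, 460 − (32 + 122 + 92 + 62) gives (4,2) = 152.
Anti-diagonal must total 460; the given cells sum to 343, so (1,5) = 117.
The remaining cell in row 1 is (1,1) = 460 − 373 = 87.
The remaining cell in column 1 is (2,1) = 460 − 333 = 127.
Using main diagonal: 87 + 82 + 92 + 102 + ? → (2,2) = 460 − 363 = 97.
Row 2: 127 + 97 + 67 + 37 + ? = 460, so (2,5) = 132.
Column 2: 57 + 97 + 152 + 42 + ? = 460, so (3,2) = 112.
Column 5 must total 460; the given cells sum to 413, so (3,5) = 47.

47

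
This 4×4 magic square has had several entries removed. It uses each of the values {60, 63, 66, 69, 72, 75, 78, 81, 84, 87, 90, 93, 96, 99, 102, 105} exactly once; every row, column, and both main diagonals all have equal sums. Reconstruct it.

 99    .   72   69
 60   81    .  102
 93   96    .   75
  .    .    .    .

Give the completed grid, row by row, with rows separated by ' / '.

99 90 72 69 / 60 81 87 102 / 93 96 66 75 / 78 63 105 84

The 16 entries sum to 1320, so each line sums to 1320/4 = 330.
Row 1 needs 330; the known cells sum to 240, so (1,2) = 90.
Using row 2: 60 + 81 + 102 + ? → (2,3) = 330 − 243 = 87.
The remaining cell in row 3 is (3,3) = 330 − 264 = 66.
The remaining cell in column 1 is (4,1) = 330 − 252 = 78.
From column 2, 330 − (90 + 81 + 96) gives (4,2) = 63.
Column 3: 72 + 87 + 66 + ? = 330, so (4,3) = 105.
Using column 4: 69 + 102 + 75 + ? → (4,4) = 330 − 246 = 84.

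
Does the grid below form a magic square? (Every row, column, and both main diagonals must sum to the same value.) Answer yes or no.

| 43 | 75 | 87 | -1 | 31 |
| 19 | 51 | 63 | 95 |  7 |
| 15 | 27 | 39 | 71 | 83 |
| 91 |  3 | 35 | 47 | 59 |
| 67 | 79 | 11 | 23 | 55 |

Yes

Row 1: 43 + 75 + 87 + (-1) + 31 = 235.
Row 2: 19 + 51 + 63 + 95 + 7 = 235.
Row 3: 15 + 27 + 39 + 71 + 83 = 235.
Row 4: 91 + 3 + 35 + 47 + 59 = 235.
Row 5: 67 + 79 + 11 + 23 + 55 = 235.
Column 1: 43 + 19 + 15 + 91 + 67 = 235.
Column 2: 75 + 51 + 27 + 3 + 79 = 235.
Column 3: 87 + 63 + 39 + 35 + 11 = 235.
Column 4: -1 + 95 + 71 + 47 + 23 = 235.
Column 5: 31 + 7 + 83 + 59 + 55 = 235.
Main diagonal: 43 + 51 + 39 + 47 + 55 = 235.
Anti-diagonal: 31 + 95 + 39 + 3 + 67 = 235.
All lines sum to 235.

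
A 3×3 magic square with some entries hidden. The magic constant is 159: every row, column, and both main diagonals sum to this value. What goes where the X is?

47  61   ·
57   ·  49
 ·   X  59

Using row 1: 47 + 61 + ? → (1,3) = 159 − 108 = 51.
Using row 2: 57 + 49 + ? → (2,2) = 159 − 106 = 53.
Column 1: 47 + 57 + ? = 159, so (3,1) = 55.
Using column 2: 61 + 53 + ? → (3,2) = 159 − 114 = 45.

45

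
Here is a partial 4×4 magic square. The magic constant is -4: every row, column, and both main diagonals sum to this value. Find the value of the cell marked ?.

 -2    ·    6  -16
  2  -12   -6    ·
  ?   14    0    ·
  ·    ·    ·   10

Row 1 needs -4; the known cells sum to -12, so (1,2) = 8.
The remaining cell in row 2 is (2,4) = -4 − (-16) = 12.
Column 2 must total -4; the given cells sum to 10, so (4,2) = -14.
The remaining cell in column 3 is (4,3) = -4 − 0 = -4.
Column 4: -16 + 12 + 10 + ? = -4, so (3,4) = -10.
Using anti-diagonal: -16 + (-6) + 14 + ? → (4,1) = -4 − (-8) = 4.
Row 3: 14 + 0 + (-10) + ? = -4, so (3,1) = -8.

-8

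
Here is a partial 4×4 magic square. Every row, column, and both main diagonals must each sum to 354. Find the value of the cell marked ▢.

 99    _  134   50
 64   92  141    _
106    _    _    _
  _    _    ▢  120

Row 1: 99 + 134 + 50 + ? = 354, so (1,2) = 71.
Using row 2: 64 + 92 + 141 + ? → (2,4) = 354 − 297 = 57.
Using column 1: 99 + 64 + 106 + ? → (4,1) = 354 − 269 = 85.
The remaining cell in column 4 is (3,4) = 354 − 227 = 127.
Using main diagonal: 99 + 92 + 120 + ? → (3,3) = 354 − 311 = 43.
The remaining cell in anti-diagonal is (3,2) = 354 − 276 = 78.
The remaining cell in column 2 is (4,2) = 354 − 241 = 113.
Column 3: 134 + 141 + 43 + ? = 354, so (4,3) = 36.

36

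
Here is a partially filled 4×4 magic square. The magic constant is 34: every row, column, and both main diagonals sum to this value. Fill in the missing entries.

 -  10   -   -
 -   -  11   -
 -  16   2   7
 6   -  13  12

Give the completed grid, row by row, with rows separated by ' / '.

From row 3, 34 − (16 + 2 + 7) gives (3,1) = 9.
Using row 4: 6 + 13 + 12 + ? → (4,2) = 34 − 31 = 3.
The remaining cell in column 2 is (2,2) = 34 − 29 = 5.
The remaining cell in column 3 is (1,3) = 34 − 26 = 8.
Main diagonal must total 34; the given cells sum to 19, so (1,1) = 15.
Anti-diagonal: 11 + 16 + 6 + ? = 34, so (1,4) = 1.
Column 1 must total 34; the given cells sum to 30, so (2,1) = 4.
Using column 4: 1 + 7 + 12 + ? → (2,4) = 34 − 20 = 14.

15 10 8 1 / 4 5 11 14 / 9 16 2 7 / 6 3 13 12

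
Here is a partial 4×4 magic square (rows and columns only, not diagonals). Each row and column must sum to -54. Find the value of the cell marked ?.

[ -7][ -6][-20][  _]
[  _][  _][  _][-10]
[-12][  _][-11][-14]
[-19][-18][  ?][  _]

-8

The remaining cell in row 1 is (1,4) = -54 − (-33) = -21.
Row 3 must total -54; the given cells sum to -37, so (3,2) = -17.
Column 1 must total -54; the given cells sum to -38, so (2,1) = -16.
Column 2 must total -54; the given cells sum to -41, so (2,2) = -13.
Column 4 must total -54; the given cells sum to -45, so (4,4) = -9.
Row 2 needs -54; the known cells sum to -39, so (2,3) = -15.
Using row 4: -19 + (-18) + (-9) + ? → (4,3) = -54 − (-46) = -8.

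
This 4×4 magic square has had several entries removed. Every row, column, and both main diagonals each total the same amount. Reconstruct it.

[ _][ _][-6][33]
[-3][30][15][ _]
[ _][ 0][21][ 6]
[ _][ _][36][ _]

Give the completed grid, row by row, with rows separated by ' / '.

Column 3 is already complete: -6 + 15 + 21 + 36 = 66, so that is the magic constant.
From row 2, 66 − (-3 + 30 + 15) gives (2,4) = 24.
Row 3 must total 66; the given cells sum to 27, so (3,1) = 39.
The remaining cell in column 4 is (4,4) = 66 − 63 = 3.
Main diagonal must total 66; the given cells sum to 54, so (1,1) = 12.
Using anti-diagonal: 33 + 15 + 0 + ? → (4,1) = 66 − 48 = 18.
The remaining cell in row 1 is (1,2) = 66 − 39 = 27.
The remaining cell in row 4 is (4,2) = 66 − 57 = 9.

12 27 -6 33 / -3 30 15 24 / 39 0 21 6 / 18 9 36 3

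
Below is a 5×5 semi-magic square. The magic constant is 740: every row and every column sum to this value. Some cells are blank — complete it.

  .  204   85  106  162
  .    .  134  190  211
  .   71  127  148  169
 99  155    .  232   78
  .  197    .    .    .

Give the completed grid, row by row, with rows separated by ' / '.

The remaining cell in row 1 is (1,1) = 740 − 557 = 183.
Using row 3: 71 + 127 + 148 + 169 + ? → (3,1) = 740 − 515 = 225.
From row 4, 740 − (99 + 155 + 232 + 78) gives (4,3) = 176.
Using column 2: 204 + 71 + 155 + 197 + ? → (2,2) = 740 − 627 = 113.
From column 3, 740 − (85 + 134 + 127 + 176) gives (5,3) = 218.
Column 4: 106 + 190 + 148 + 232 + ? = 740, so (5,4) = 64.
From column 5, 740 − (162 + 211 + 169 + 78) gives (5,5) = 120.
Using row 2: 113 + 134 + 190 + 211 + ? → (2,1) = 740 − 648 = 92.
Row 5 needs 740; the known cells sum to 599, so (5,1) = 141.

183 204 85 106 162 / 92 113 134 190 211 / 225 71 127 148 169 / 99 155 176 232 78 / 141 197 218 64 120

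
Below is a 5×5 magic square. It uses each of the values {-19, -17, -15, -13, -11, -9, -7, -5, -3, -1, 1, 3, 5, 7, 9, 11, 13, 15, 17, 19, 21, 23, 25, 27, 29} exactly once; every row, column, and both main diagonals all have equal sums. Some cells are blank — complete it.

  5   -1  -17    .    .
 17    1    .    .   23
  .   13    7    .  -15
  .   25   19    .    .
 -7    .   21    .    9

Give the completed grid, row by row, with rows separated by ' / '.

5 -1 -17 27 11 / 17 1 -5 -11 23 / 29 13 7 -9 -15 / -19 25 19 3 -3 / -7 -13 21 15 9

The 25 entries sum to 125, so each line sums to 125/5 = 25.
Column 2 must total 25; the given cells sum to 38, so (5,2) = -13.
The remaining cell in column 3 is (2,3) = 25 − 30 = -5.
From main diagonal, 25 − (5 + 1 + 7 + 9) gives (4,4) = 3.
Row 2: 17 + 1 + (-5) + 23 + ? = 25, so (2,4) = -11.
Using row 5: -7 + (-13) + 21 + 9 + ? → (5,4) = 25 − 10 = 15.
Anti-diagonal needs 25; the known cells sum to 14, so (1,5) = 11.
Row 1 needs 25; the known cells sum to -2, so (1,4) = 27.
The remaining cell in column 4 is (3,4) = 25 − 34 = -9.
From column 5, 25 − (11 + 23 + (-15) + 9) gives (4,5) = -3.
Using row 3: 13 + 7 + (-9) + (-15) + ? → (3,1) = 25 − (-4) = 29.
Row 4 needs 25; the known cells sum to 44, so (4,1) = -19.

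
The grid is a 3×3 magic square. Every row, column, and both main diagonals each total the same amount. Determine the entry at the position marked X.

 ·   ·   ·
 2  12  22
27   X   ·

Row 2 is complete and sums to 36; that is the magic constant.
Using column 1: 2 + 27 + ? → (1,1) = 36 − 29 = 7.
Main diagonal must total 36; the given cells sum to 19, so (3,3) = 17.
Anti-diagonal: 12 + 27 + ? = 36, so (1,3) = -3.
Row 1 must total 36; the given cells sum to 4, so (1,2) = 32.
Row 3 must total 36; the given cells sum to 44, so (3,2) = -8.

-8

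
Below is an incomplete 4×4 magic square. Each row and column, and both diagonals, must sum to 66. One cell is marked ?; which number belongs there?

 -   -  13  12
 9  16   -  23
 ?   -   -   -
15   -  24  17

20

Row 2 must total 66; the given cells sum to 48, so (2,3) = 18.
Using row 4: 15 + 24 + 17 + ? → (4,2) = 66 − 56 = 10.
From column 3, 66 − (13 + 18 + 24) gives (3,3) = 11.
Column 4 needs 66; the known cells sum to 52, so (3,4) = 14.
The remaining cell in main diagonal is (1,1) = 66 − 44 = 22.
Anti-diagonal must total 66; the given cells sum to 45, so (3,2) = 21.
Row 1 needs 66; the known cells sum to 47, so (1,2) = 19.
The remaining cell in row 3 is (3,1) = 66 − 46 = 20.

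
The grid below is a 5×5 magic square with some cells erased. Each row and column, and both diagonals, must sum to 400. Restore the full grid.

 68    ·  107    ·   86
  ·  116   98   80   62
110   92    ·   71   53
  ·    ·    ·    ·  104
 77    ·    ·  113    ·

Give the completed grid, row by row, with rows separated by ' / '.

Using row 2: 116 + 98 + 80 + 62 + ? → (2,1) = 400 − 356 = 44.
The remaining cell in row 3 is (3,3) = 400 − 326 = 74.
Column 1: 68 + 44 + 110 + 77 + ? = 400, so (4,1) = 101.
Using column 5: 86 + 62 + 53 + 104 + ? → (5,5) = 400 − 305 = 95.
Main diagonal needs 400; the known cells sum to 353, so (4,4) = 47.
Anti-diagonal: 86 + 80 + 74 + 77 + ? = 400, so (4,2) = 83.
The remaining cell in row 4 is (4,3) = 400 − 335 = 65.
Using column 3: 107 + 98 + 74 + 65 + ? → (5,3) = 400 − 344 = 56.
From column 4, 400 − (80 + 71 + 47 + 113) gives (1,4) = 89.
Row 1 needs 400; the known cells sum to 350, so (1,2) = 50.
Row 5 must total 400; the given cells sum to 341, so (5,2) = 59.

68 50 107 89 86 / 44 116 98 80 62 / 110 92 74 71 53 / 101 83 65 47 104 / 77 59 56 113 95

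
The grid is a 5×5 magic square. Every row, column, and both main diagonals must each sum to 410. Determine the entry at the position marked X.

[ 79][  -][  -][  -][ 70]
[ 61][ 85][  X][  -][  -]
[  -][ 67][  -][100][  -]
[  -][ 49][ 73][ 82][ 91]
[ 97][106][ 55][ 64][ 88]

From row 4, 410 − (49 + 73 + 82 + 91) gives (4,1) = 115.
Column 1 must total 410; the given cells sum to 352, so (3,1) = 58.
From column 2, 410 − (85 + 67 + 49 + 106) gives (1,2) = 103.
The remaining cell in main diagonal is (3,3) = 410 − 334 = 76.
Anti-diagonal must total 410; the given cells sum to 292, so (2,4) = 118.
Row 3: 58 + 67 + 76 + 100 + ? = 410, so (3,5) = 109.
Column 4 needs 410; the known cells sum to 364, so (1,4) = 46.
From column 5, 410 − (70 + 109 + 91 + 88) gives (2,5) = 52.
Using row 1: 79 + 103 + 46 + 70 + ? → (1,3) = 410 − 298 = 112.
Row 2 needs 410; the known cells sum to 316, so (2,3) = 94.

94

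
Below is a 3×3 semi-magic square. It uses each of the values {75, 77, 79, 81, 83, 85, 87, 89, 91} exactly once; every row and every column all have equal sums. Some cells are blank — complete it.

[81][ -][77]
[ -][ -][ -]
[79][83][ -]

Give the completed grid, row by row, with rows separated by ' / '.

The 9 entries sum to 747, so each line sums to 747/3 = 249.
Row 1 needs 249; the known cells sum to 158, so (1,2) = 91.
Using row 3: 79 + 83 + ? → (3,3) = 249 − 162 = 87.
Using column 1: 81 + 79 + ? → (2,1) = 249 − 160 = 89.
Column 2 must total 249; the given cells sum to 174, so (2,2) = 75.
Column 3 must total 249; the given cells sum to 164, so (2,3) = 85.

81 91 77 / 89 75 85 / 79 83 87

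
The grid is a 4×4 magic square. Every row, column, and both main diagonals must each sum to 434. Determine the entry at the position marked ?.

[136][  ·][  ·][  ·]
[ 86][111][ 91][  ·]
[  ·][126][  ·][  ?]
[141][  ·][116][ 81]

131

From row 2, 434 − (86 + 111 + 91) gives (2,4) = 146.
Row 4 must total 434; the given cells sum to 338, so (4,2) = 96.
The remaining cell in column 1 is (3,1) = 434 − 363 = 71.
The remaining cell in column 2 is (1,2) = 434 − 333 = 101.
From main diagonal, 434 − (136 + 111 + 81) gives (3,3) = 106.
Anti-diagonal needs 434; the known cells sum to 358, so (1,4) = 76.
The remaining cell in row 1 is (1,3) = 434 − 313 = 121.
Row 3 needs 434; the known cells sum to 303, so (3,4) = 131.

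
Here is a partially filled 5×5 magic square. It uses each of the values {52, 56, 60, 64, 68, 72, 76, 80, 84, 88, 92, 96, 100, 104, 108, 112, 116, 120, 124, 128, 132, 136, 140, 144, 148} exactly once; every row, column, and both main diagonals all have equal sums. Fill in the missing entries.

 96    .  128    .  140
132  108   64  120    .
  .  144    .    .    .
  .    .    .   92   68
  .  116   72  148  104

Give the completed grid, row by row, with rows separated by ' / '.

The 25 entries sum to 2500, so each line sums to 2500/5 = 500.
Row 2 must total 500; the given cells sum to 424, so (2,5) = 76.
Using row 5: 116 + 72 + 148 + 104 + ? → (5,1) = 500 − 440 = 60.
Column 5 needs 500; the known cells sum to 388, so (3,5) = 112.
Main diagonal needs 500; the known cells sum to 400, so (3,3) = 100.
Using anti-diagonal: 140 + 120 + 100 + 60 + ? → (4,2) = 500 − 420 = 80.
Using column 2: 108 + 144 + 80 + 116 + ? → (1,2) = 500 − 448 = 52.
Column 3: 128 + 64 + 100 + 72 + ? = 500, so (4,3) = 136.
Row 1 needs 500; the known cells sum to 416, so (1,4) = 84.
From row 4, 500 − (80 + 136 + 92 + 68) gives (4,1) = 124.
Column 1: 96 + 132 + 124 + 60 + ? = 500, so (3,1) = 88.
The remaining cell in column 4 is (3,4) = 500 − 444 = 56.

96 52 128 84 140 / 132 108 64 120 76 / 88 144 100 56 112 / 124 80 136 92 68 / 60 116 72 148 104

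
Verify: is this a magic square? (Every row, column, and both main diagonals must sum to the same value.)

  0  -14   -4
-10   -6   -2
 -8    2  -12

Yes

Row 1: 0 + (-14) + (-4) = -18.
Row 2: -10 + (-6) + (-2) = -18.
Row 3: -8 + 2 + (-12) = -18.
Column 1: 0 + (-10) + (-8) = -18.
Column 2: -14 + (-6) + 2 = -18.
Column 3: -4 + (-2) + (-12) = -18.
Main diagonal: 0 + (-6) + (-12) = -18.
Anti-diagonal: -4 + (-6) + (-8) = -18.
All lines sum to -18.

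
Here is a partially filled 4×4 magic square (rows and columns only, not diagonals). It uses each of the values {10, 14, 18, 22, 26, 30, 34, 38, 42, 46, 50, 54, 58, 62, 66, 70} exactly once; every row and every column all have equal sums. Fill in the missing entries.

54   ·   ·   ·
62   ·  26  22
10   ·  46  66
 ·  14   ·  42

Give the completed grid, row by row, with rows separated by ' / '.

The 16 entries sum to 640, so each line sums to 640/4 = 160.
Row 2 must total 160; the given cells sum to 110, so (2,2) = 50.
From row 3, 160 − (10 + 46 + 66) gives (3,2) = 38.
Column 1 must total 160; the given cells sum to 126, so (4,1) = 34.
From column 2, 160 − (50 + 38 + 14) gives (1,2) = 58.
The remaining cell in column 4 is (1,4) = 160 − 130 = 30.
The remaining cell in row 1 is (1,3) = 160 − 142 = 18.
Using row 4: 34 + 14 + 42 + ? → (4,3) = 160 − 90 = 70.

54 58 18 30 / 62 50 26 22 / 10 38 46 66 / 34 14 70 42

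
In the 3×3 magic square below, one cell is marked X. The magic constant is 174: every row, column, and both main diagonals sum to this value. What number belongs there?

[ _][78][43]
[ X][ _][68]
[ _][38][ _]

Using row 1: 78 + 43 + ? → (1,1) = 174 − 121 = 53.
Column 2: 78 + 38 + ? = 174, so (2,2) = 58.
Column 3 needs 174; the known cells sum to 111, so (3,3) = 63.
Anti-diagonal: 43 + 58 + ? = 174, so (3,1) = 73.
From row 2, 174 − (58 + 68) gives (2,1) = 48.

48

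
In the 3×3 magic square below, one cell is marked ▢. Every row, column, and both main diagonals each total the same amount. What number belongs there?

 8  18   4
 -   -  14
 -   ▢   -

Row 1 is complete and sums to 30; that is the magic constant.
Using column 3: 4 + 14 + ? → (3,3) = 30 − 18 = 12.
Main diagonal: 8 + 12 + ? = 30, so (2,2) = 10.
Using anti-diagonal: 4 + 10 + ? → (3,1) = 30 − 14 = 16.
Row 2: 10 + 14 + ? = 30, so (2,1) = 6.
Row 3 must total 30; the given cells sum to 28, so (3,2) = 2.

2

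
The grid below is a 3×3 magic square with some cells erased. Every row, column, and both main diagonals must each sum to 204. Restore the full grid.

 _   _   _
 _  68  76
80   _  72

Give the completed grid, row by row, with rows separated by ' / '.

Row 2: 68 + 76 + ? = 204, so (2,1) = 60.
From row 3, 204 − (80 + 72) gives (3,2) = 52.
The remaining cell in column 1 is (1,1) = 204 − 140 = 64.
Column 2 must total 204; the given cells sum to 120, so (1,2) = 84.
The remaining cell in column 3 is (1,3) = 204 − 148 = 56.

64 84 56 / 60 68 76 / 80 52 72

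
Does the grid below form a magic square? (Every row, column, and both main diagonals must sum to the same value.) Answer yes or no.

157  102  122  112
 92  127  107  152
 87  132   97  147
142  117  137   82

No — anti-diagonal sums to 493 but row 4 sums to 478.

Row 1: 157 + 102 + 122 + 112 = 493.
Row 2: 92 + 127 + 107 + 152 = 478.
Row 3: 87 + 132 + 97 + 147 = 463.
Row 4: 142 + 117 + 137 + 82 = 478.
Column 1: 157 + 92 + 87 + 142 = 478.
Column 2: 102 + 127 + 132 + 117 = 478.
Column 3: 122 + 107 + 97 + 137 = 463.
Column 4: 112 + 152 + 147 + 82 = 493.
Main diagonal: 157 + 127 + 97 + 82 = 463.
Anti-diagonal: 112 + 107 + 132 + 142 = 493.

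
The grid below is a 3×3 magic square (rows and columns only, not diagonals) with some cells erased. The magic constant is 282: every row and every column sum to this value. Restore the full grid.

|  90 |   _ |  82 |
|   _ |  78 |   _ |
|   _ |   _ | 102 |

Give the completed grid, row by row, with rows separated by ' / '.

90 110 82 / 106 78 98 / 86 94 102

Row 1 needs 282; the known cells sum to 172, so (1,2) = 110.
Column 2 needs 282; the known cells sum to 188, so (3,2) = 94.
Column 3: 82 + 102 + ? = 282, so (2,3) = 98.
The remaining cell in row 2 is (2,1) = 282 − 176 = 106.
Row 3: 94 + 102 + ? = 282, so (3,1) = 86.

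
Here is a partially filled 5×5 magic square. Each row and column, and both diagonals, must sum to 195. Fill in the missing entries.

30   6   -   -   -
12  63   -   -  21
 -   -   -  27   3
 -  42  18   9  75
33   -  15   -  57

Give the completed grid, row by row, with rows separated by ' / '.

From row 4, 195 − (42 + 18 + 9 + 75) gives (4,1) = 51.
The remaining cell in column 1 is (3,1) = 195 − 126 = 69.
Column 5 must total 195; the given cells sum to 156, so (1,5) = 39.
Main diagonal must total 195; the given cells sum to 159, so (3,3) = 36.
Anti-diagonal: 39 + 36 + 42 + 33 + ? = 195, so (2,4) = 45.
Row 2 needs 195; the known cells sum to 141, so (2,3) = 54.
Row 3 must total 195; the given cells sum to 135, so (3,2) = 60.
Using column 2: 6 + 63 + 60 + 42 + ? → (5,2) = 195 − 171 = 24.
From column 3, 195 − (54 + 36 + 18 + 15) gives (1,3) = 72.
From row 1, 195 − (30 + 6 + 72 + 39) gives (1,4) = 48.
From row 5, 195 − (33 + 24 + 15 + 57) gives (5,4) = 66.

30 6 72 48 39 / 12 63 54 45 21 / 69 60 36 27 3 / 51 42 18 9 75 / 33 24 15 66 57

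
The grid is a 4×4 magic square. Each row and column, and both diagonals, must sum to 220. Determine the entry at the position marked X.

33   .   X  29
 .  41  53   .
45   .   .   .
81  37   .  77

73

From row 4, 220 − (81 + 37 + 77) gives (4,3) = 25.
Column 1 must total 220; the given cells sum to 159, so (2,1) = 61.
Main diagonal: 33 + 41 + 77 + ? = 220, so (3,3) = 69.
Anti-diagonal must total 220; the given cells sum to 163, so (3,2) = 57.
Row 2: 61 + 41 + 53 + ? = 220, so (2,4) = 65.
Row 3: 45 + 57 + 69 + ? = 220, so (3,4) = 49.
Column 2 must total 220; the given cells sum to 135, so (1,2) = 85.
The remaining cell in column 3 is (1,3) = 220 − 147 = 73.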